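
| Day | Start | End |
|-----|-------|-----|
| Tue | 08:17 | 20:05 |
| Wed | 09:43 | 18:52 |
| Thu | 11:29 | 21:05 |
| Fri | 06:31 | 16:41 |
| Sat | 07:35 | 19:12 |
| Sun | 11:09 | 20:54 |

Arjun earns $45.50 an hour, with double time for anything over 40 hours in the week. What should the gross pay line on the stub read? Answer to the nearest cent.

$3829.58

Tue: 08:17–20:05 = 11 h 48 min
Wed: 09:43–18:52 = 9 h 9 min
Thu: 11:29–21:05 = 9 h 36 min
Fri: 06:31–16:41 = 10 h 10 min
Sat: 07:35–19:12 = 11 h 37 min
Sun: 11:09–20:54 = 9 h 45 min
Total worked: 62 h 5 min = 3725 min.
Regular 40 h 0 min = 2400 min at $45.50/h; overtime 22 h 5 min = 1325 min at $91.00/h.
Pay = (2400 × $45.50 + 1325 × $91.00) ÷ 60 = $3829.58.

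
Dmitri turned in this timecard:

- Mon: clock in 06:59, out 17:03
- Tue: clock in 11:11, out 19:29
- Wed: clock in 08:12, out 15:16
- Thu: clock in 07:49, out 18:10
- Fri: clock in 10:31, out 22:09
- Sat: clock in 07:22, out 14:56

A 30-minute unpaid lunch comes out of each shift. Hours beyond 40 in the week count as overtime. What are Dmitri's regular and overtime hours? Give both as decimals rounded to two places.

Mon: 06:59–17:03 = 10 h 4 min; less 30 min break → 9 h 34 min
Tue: 11:11–19:29 = 8 h 18 min; less 30 min break → 7 h 48 min
Wed: 08:12–15:16 = 7 h 4 min; less 30 min break → 6 h 34 min
Thu: 07:49–18:10 = 10 h 21 min; less 30 min break → 9 h 51 min
Fri: 10:31–22:09 = 11 h 38 min; less 30 min break → 11 h 8 min
Sat: 07:22–14:56 = 7 h 34 min; less 30 min break → 7 h 4 min
Total worked: 51 h 59 min = 51.98 h.
Threshold 40 h → overtime 11 h 59 min, regular 40 h 0 min.

Regular 40.00 hours, overtime 11.98 hours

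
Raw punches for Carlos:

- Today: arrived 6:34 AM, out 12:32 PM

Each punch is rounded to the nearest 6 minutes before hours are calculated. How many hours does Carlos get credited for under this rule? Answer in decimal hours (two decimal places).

Today: in 6:34 AM→6:36 AM, out 12:32 PM→12:30 PM; 5 h 54 min

5.90 hours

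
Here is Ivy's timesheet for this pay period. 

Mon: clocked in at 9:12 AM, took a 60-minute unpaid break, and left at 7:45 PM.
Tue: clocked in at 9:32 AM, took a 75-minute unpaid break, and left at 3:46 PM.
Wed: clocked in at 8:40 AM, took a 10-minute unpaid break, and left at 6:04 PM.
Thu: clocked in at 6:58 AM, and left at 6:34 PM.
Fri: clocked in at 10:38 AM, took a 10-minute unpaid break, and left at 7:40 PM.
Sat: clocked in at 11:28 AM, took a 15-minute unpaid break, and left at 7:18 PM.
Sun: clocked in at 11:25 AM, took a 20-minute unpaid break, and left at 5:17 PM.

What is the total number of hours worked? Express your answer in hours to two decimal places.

Mon: 9:12 AM–7:45 PM = 10 h 33 min; less 60 min break → 9 h 33 min
Tue: 9:32 AM–3:46 PM = 6 h 14 min; less 75 min break → 4 h 59 min
Wed: 8:40 AM–6:04 PM = 9 h 24 min; less 10 min break → 9 h 14 min
Thu: 6:58 AM–6:34 PM = 11 h 36 min
Fri: 10:38 AM–7:40 PM = 9 h 2 min; less 10 min break → 8 h 52 min
Sat: 11:28 AM–7:18 PM = 7 h 50 min; less 15 min break → 7 h 35 min
Sun: 11:25 AM–5:17 PM = 5 h 52 min; less 20 min break → 5 h 32 min
Total: 9 h 33 min + 4 h 59 min + 9 h 14 min + 11 h 36 min + 8 h 52 min + 7 h 35 min + 5 h 32 min = 57 h 21 min.

57.35 hours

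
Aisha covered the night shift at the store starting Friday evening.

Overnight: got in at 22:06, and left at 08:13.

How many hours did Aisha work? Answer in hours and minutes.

Overnight: 22:06 → midnight = 1 h 54 min; midnight → 08:13 = 8 h 13 min; span 10 h 7 min

10 h 7 min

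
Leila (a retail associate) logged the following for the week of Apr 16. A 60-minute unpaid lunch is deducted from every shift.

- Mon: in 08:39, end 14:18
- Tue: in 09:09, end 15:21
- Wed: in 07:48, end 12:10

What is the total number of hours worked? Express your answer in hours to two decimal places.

13.22 hours

Mon: 08:39–14:18 = 5 h 39 min; less 60 min break → 4 h 39 min
Tue: 09:09–15:21 = 6 h 12 min; less 60 min break → 5 h 12 min
Wed: 07:48–12:10 = 4 h 22 min; less 60 min break → 3 h 22 min
Total: 4 h 39 min + 5 h 12 min + 3 h 22 min = 13 h 13 min.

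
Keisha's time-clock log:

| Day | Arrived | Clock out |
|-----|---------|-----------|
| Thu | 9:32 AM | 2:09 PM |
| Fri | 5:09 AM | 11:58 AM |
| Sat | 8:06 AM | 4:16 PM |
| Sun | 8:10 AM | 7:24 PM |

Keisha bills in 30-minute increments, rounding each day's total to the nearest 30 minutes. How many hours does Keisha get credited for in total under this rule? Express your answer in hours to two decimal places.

30.50 hours

Thu: 9:32 AM–2:09 PM = 4 h 37 min → rounds to 4 h 30 min
Fri: 5:09 AM–11:58 AM = 6 h 49 min → rounds to 7 h 0 min
Sat: 8:06 AM–4:16 PM = 8 h 10 min → rounds to 8 h 0 min
Sun: 8:10 AM–7:24 PM = 11 h 14 min → rounds to 11 h 0 min
Total credited: 30 h 30 min.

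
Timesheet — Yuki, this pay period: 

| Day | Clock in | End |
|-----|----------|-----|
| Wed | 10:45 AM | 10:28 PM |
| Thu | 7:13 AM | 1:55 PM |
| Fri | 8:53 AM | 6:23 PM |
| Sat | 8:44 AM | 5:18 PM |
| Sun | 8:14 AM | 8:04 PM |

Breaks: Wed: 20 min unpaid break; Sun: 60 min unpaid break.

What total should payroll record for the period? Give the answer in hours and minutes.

46 h 59 min

Wed: 10:45 AM–10:28 PM = 11 h 43 min; less 20 min break → 11 h 23 min
Thu: 7:13 AM–1:55 PM = 6 h 42 min
Fri: 8:53 AM–6:23 PM = 9 h 30 min
Sat: 8:44 AM–5:18 PM = 8 h 34 min
Sun: 8:14 AM–8:04 PM = 11 h 50 min; less 60 min break → 10 h 50 min
Total: 11 h 23 min + 6 h 42 min + 9 h 30 min + 8 h 34 min + 10 h 50 min = 46 h 59 min.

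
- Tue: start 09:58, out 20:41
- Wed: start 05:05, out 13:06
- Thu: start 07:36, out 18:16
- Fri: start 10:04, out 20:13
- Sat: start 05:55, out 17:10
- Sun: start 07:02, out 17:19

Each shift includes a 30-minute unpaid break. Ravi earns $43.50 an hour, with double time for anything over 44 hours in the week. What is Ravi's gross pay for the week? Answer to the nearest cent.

Tue: 09:58–20:41 = 10 h 43 min; less 30 min break → 10 h 13 min
Wed: 05:05–13:06 = 8 h 1 min; less 30 min break → 7 h 31 min
Thu: 07:36–18:16 = 10 h 40 min; less 30 min break → 10 h 10 min
Fri: 10:04–20:13 = 10 h 9 min; less 30 min break → 9 h 39 min
Sat: 05:55–17:10 = 11 h 15 min; less 30 min break → 10 h 45 min
Sun: 07:02–17:19 = 10 h 17 min; less 30 min break → 9 h 47 min
Total worked: 58 h 5 min = 3485 min.
Regular 44 h 0 min = 2640 min at $43.50/h; overtime 14 h 5 min = 845 min at $87.00/h.
Pay = (2640 × $43.50 + 845 × $87.00) ÷ 60 = $3139.25.

$3139.25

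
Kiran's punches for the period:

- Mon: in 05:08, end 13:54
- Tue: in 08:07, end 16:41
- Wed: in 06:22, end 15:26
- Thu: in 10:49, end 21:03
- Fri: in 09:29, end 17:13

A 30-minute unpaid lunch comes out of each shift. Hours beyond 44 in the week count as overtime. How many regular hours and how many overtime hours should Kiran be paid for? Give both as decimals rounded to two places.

Mon: 05:08–13:54 = 8 h 46 min; less 30 min break → 8 h 16 min
Tue: 08:07–16:41 = 8 h 34 min; less 30 min break → 8 h 4 min
Wed: 06:22–15:26 = 9 h 4 min; less 30 min break → 8 h 34 min
Thu: 10:49–21:03 = 10 h 14 min; less 30 min break → 9 h 44 min
Fri: 09:29–17:13 = 7 h 44 min; less 30 min break → 7 h 14 min
Total worked: 41 h 52 min = 41.87 h.
Threshold 44 h → overtime 0 h 0 min, regular 41 h 52 min.

Regular 41.87 hours, overtime 0.00 hours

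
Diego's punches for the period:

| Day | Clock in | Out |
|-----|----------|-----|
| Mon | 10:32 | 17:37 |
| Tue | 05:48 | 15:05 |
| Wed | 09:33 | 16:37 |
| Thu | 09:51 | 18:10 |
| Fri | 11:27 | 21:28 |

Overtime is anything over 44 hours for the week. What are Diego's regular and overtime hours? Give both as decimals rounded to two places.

Regular 41.77 hours, overtime 0.00 hours

Mon: 10:32–17:37 = 7 h 5 min
Tue: 05:48–15:05 = 9 h 17 min
Wed: 09:33–16:37 = 7 h 4 min
Thu: 09:51–18:10 = 8 h 19 min
Fri: 11:27–21:28 = 10 h 1 min
Total worked: 41 h 46 min = 41.77 h.
Threshold 44 h → overtime 0 h 0 min, regular 41 h 46 min.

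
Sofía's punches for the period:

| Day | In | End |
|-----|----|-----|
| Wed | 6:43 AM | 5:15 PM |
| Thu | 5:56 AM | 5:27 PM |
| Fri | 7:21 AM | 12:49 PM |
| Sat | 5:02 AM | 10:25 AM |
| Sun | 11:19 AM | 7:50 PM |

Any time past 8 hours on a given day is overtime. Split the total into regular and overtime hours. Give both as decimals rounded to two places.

Regular 34.85 hours, overtime 6.57 hours

Wed: 6:43 AM–5:15 PM = 10 h 32 min
Thu: 5:56 AM–5:27 PM = 11 h 31 min
Fri: 7:21 AM–12:49 PM = 5 h 28 min
Sat: 5:02 AM–10:25 AM = 5 h 23 min
Sun: 11:19 AM–7:50 PM = 8 h 31 min
Wed reg 8 h 0 min / OT 2 h 32 min; Thu reg 8 h 0 min / OT 3 h 31 min; Fri reg 5 h 28 min / OT 0 h 0 min; Sat reg 5 h 23 min / OT 0 h 0 min; Sun reg 8 h 0 min / OT 0 h 31 min.
Totals: regular 34 h 51 min, overtime 6 h 34 min.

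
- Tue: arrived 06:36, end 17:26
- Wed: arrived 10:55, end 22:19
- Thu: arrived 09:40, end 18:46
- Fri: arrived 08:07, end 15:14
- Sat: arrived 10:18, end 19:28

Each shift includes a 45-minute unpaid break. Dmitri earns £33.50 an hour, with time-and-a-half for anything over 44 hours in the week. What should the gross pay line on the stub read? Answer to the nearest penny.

£1469.53

Tue: 06:36–17:26 = 10 h 50 min; less 45 min break → 10 h 5 min
Wed: 10:55–22:19 = 11 h 24 min; less 45 min break → 10 h 39 min
Thu: 09:40–18:46 = 9 h 6 min; less 45 min break → 8 h 21 min
Fri: 08:07–15:14 = 7 h 7 min; less 45 min break → 6 h 22 min
Sat: 10:18–19:28 = 9 h 10 min; less 45 min break → 8 h 25 min
Total worked: 43 h 52 min = 2632 min.
Regular 43 h 52 min = 2632 min at £33.50/h; overtime 0 h 0 min = 0 min at £50.25/h.
Pay = (2632 × £33.50 + 0 × £50.25) ÷ 60 = £1469.53.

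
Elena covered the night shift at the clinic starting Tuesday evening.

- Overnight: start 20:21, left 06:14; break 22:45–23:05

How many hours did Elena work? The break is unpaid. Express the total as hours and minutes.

9 h 33 min

Overnight: 20:21 → midnight = 3 h 39 min; midnight → 06:14 = 6 h 14 min; span 9 h 53 min; less 20 min break → 9 h 33 min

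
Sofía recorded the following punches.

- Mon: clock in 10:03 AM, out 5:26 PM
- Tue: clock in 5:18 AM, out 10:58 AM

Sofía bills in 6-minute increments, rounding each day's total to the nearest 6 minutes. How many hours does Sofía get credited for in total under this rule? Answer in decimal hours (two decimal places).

13.10 hours

Mon: 10:03 AM–5:26 PM = 7 h 23 min → rounds to 7 h 24 min
Tue: 5:18 AM–10:58 AM = 5 h 40 min → rounds to 5 h 42 min
Total credited: 13 h 6 min.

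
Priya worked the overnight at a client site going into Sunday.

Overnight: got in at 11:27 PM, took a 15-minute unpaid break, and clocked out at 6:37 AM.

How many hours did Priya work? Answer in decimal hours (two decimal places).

Overnight: 11:27 PM → midnight = 0 h 33 min; midnight → 6:37 AM = 6 h 37 min; span 7 h 10 min; less 15 min break → 6 h 55 min

6.92 hours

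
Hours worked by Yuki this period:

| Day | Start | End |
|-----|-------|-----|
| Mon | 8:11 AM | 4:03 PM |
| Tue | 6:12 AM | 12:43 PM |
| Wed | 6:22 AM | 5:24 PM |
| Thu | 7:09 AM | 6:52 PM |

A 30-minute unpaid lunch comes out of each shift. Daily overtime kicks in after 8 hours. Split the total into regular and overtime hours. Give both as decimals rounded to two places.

Mon: 8:11 AM–4:03 PM = 7 h 52 min; less 30 min break → 7 h 22 min
Tue: 6:12 AM–12:43 PM = 6 h 31 min; less 30 min break → 6 h 1 min
Wed: 6:22 AM–5:24 PM = 11 h 2 min; less 30 min break → 10 h 32 min
Thu: 7:09 AM–6:52 PM = 11 h 43 min; less 30 min break → 11 h 13 min
Mon reg 7 h 22 min / OT 0 h 0 min; Tue reg 6 h 1 min / OT 0 h 0 min; Wed reg 8 h 0 min / OT 2 h 32 min; Thu reg 8 h 0 min / OT 3 h 13 min.
Totals: regular 29 h 23 min, overtime 5 h 45 min.

Regular 29.38 hours, overtime 5.75 hours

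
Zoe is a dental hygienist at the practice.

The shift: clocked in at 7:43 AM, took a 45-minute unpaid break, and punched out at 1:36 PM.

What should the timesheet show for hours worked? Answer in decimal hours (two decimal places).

The shift: 7:43 AM–1:36 PM = 5 h 53 min; less 45 min break → 5 h 8 min

5.13 hours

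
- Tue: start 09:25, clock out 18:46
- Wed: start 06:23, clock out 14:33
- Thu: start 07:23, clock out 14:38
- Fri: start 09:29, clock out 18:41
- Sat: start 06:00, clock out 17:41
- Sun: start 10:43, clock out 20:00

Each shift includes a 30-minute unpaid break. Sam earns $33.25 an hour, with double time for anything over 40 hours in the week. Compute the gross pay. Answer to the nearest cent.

$2123.57

Tue: 09:25–18:46 = 9 h 21 min; less 30 min break → 8 h 51 min
Wed: 06:23–14:33 = 8 h 10 min; less 30 min break → 7 h 40 min
Thu: 07:23–14:38 = 7 h 15 min; less 30 min break → 6 h 45 min
Fri: 09:29–18:41 = 9 h 12 min; less 30 min break → 8 h 42 min
Sat: 06:00–17:41 = 11 h 41 min; less 30 min break → 11 h 11 min
Sun: 10:43–20:00 = 9 h 17 min; less 30 min break → 8 h 47 min
Total worked: 51 h 56 min = 3116 min.
Regular 40 h 0 min = 2400 min at $33.25/h; overtime 11 h 56 min = 716 min at $66.50/h.
Pay = (2400 × $33.25 + 716 × $66.50) ÷ 60 = $2123.57.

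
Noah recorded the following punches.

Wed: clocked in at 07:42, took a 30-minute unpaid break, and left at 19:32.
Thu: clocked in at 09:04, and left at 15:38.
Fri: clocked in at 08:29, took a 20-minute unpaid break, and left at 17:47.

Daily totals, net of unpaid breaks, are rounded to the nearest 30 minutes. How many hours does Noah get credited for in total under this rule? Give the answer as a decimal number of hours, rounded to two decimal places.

Wed: 07:42–19:32 = 11 h 50 min − 30 min = 11 h 20 min → rounds to 11 h 30 min
Thu: 09:04–15:38 = 6 h 34 min → rounds to 6 h 30 min
Fri: 08:29–17:47 = 9 h 18 min − 20 min = 8 h 58 min → rounds to 9 h 0 min
Total credited: 27 h 0 min.

27.00 hours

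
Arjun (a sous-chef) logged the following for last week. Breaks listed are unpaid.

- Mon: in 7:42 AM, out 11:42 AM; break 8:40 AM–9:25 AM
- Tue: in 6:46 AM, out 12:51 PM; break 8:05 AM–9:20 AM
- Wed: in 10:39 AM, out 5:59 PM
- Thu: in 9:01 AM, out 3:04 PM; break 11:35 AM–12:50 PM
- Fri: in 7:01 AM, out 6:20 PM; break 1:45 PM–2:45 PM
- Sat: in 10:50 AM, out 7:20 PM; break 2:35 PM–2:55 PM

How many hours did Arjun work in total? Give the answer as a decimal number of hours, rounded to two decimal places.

Mon: 7:42 AM–11:42 AM = 4 h 0 min; less 45 min break → 3 h 15 min
Tue: 6:46 AM–12:51 PM = 6 h 5 min; less 75 min break → 4 h 50 min
Wed: 10:39 AM–5:59 PM = 7 h 20 min
Thu: 9:01 AM–3:04 PM = 6 h 3 min; less 75 min break → 4 h 48 min
Fri: 7:01 AM–6:20 PM = 11 h 19 min; less 60 min break → 10 h 19 min
Sat: 10:50 AM–7:20 PM = 8 h 30 min; less 20 min break → 8 h 10 min
Total: 3 h 15 min + 4 h 50 min + 7 h 20 min + 4 h 48 min + 10 h 19 min + 8 h 10 min = 38 h 42 min.

38.70 hours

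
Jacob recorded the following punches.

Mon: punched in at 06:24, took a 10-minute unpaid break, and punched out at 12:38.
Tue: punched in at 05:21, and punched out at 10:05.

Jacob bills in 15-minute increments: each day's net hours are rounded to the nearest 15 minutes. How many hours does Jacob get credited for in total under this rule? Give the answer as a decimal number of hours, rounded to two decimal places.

Mon: 06:24–12:38 = 6 h 14 min − 10 min = 6 h 4 min → rounds to 6 h 0 min
Tue: 05:21–10:05 = 4 h 44 min → rounds to 4 h 45 min
Total credited: 10 h 45 min.

10.75 hours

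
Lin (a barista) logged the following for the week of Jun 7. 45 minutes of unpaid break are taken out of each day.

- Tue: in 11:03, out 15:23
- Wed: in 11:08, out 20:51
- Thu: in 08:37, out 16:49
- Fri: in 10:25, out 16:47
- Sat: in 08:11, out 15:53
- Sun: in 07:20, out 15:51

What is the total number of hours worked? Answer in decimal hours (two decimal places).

Tue: 11:03–15:23 = 4 h 20 min; less 45 min break → 3 h 35 min
Wed: 11:08–20:51 = 9 h 43 min; less 45 min break → 8 h 58 min
Thu: 08:37–16:49 = 8 h 12 min; less 45 min break → 7 h 27 min
Fri: 10:25–16:47 = 6 h 22 min; less 45 min break → 5 h 37 min
Sat: 08:11–15:53 = 7 h 42 min; less 45 min break → 6 h 57 min
Sun: 07:20–15:51 = 8 h 31 min; less 45 min break → 7 h 46 min
Total: 3 h 35 min + 8 h 58 min + 7 h 27 min + 5 h 37 min + 6 h 57 min + 7 h 46 min = 40 h 20 min.

40.33 hours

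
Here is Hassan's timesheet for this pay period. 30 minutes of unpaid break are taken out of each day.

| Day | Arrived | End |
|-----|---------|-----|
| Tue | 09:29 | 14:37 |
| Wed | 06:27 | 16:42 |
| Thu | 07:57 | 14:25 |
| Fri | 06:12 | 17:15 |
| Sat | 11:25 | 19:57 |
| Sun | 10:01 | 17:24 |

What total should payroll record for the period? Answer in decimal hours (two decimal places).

45.82 hours

Tue: 09:29–14:37 = 5 h 8 min; less 30 min break → 4 h 38 min
Wed: 06:27–16:42 = 10 h 15 min; less 30 min break → 9 h 45 min
Thu: 07:57–14:25 = 6 h 28 min; less 30 min break → 5 h 58 min
Fri: 06:12–17:15 = 11 h 3 min; less 30 min break → 10 h 33 min
Sat: 11:25–19:57 = 8 h 32 min; less 30 min break → 8 h 2 min
Sun: 10:01–17:24 = 7 h 23 min; less 30 min break → 6 h 53 min
Total: 4 h 38 min + 9 h 45 min + 5 h 58 min + 10 h 33 min + 8 h 2 min + 6 h 53 min = 45 h 49 min.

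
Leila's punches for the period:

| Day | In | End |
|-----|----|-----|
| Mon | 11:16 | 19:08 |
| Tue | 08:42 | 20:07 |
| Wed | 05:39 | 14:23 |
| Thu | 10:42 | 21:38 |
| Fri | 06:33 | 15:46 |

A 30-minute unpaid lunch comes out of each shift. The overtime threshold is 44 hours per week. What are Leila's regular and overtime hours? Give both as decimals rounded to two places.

Mon: 11:16–19:08 = 7 h 52 min; less 30 min break → 7 h 22 min
Tue: 08:42–20:07 = 11 h 25 min; less 30 min break → 10 h 55 min
Wed: 05:39–14:23 = 8 h 44 min; less 30 min break → 8 h 14 min
Thu: 10:42–21:38 = 10 h 56 min; less 30 min break → 10 h 26 min
Fri: 06:33–15:46 = 9 h 13 min; less 30 min break → 8 h 43 min
Total worked: 45 h 40 min = 45.67 h.
Threshold 44 h → overtime 1 h 40 min, regular 44 h 0 min.

Regular 44.00 hours, overtime 1.67 hours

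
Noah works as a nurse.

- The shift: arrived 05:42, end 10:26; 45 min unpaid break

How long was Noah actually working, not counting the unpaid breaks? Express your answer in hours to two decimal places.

3.98 hours

The shift: 05:42–10:26 = 4 h 44 min; less 45 min break → 3 h 59 min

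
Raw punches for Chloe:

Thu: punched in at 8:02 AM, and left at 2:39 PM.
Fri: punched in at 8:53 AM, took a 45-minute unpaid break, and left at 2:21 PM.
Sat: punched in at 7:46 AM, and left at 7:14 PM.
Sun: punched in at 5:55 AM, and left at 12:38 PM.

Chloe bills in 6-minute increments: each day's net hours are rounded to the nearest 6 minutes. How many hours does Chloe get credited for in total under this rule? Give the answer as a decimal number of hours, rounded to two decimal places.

Thu: 8:02 AM–2:39 PM = 6 h 37 min → rounds to 6 h 36 min
Fri: 8:53 AM–2:21 PM = 5 h 28 min − 45 min = 4 h 43 min → rounds to 4 h 42 min
Sat: 7:46 AM–7:14 PM = 11 h 28 min → rounds to 11 h 30 min
Sun: 5:55 AM–12:38 PM = 6 h 43 min → rounds to 6 h 42 min
Total credited: 29 h 30 min.

29.50 hours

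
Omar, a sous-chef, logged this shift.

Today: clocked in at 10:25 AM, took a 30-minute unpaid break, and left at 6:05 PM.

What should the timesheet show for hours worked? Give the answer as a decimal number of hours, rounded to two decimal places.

7.17 hours

Today: 10:25 AM–6:05 PM = 7 h 40 min; less 30 min break → 7 h 10 min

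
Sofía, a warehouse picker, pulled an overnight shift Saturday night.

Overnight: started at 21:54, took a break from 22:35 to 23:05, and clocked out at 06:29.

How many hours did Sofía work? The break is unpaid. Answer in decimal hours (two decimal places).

8.08 hours

Overnight: 21:54 → midnight = 2 h 6 min; midnight → 06:29 = 6 h 29 min; span 8 h 35 min; less 30 min break → 8 h 5 min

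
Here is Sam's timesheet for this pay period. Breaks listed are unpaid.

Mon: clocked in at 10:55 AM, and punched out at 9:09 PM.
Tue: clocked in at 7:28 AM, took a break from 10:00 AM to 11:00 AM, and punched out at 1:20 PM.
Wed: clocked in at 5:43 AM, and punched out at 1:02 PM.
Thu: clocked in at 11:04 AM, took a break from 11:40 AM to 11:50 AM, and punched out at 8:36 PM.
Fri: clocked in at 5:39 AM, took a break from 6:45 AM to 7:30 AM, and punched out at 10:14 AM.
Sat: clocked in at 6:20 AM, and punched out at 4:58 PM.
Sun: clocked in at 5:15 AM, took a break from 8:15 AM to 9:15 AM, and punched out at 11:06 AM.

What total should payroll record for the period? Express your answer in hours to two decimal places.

Mon: 10:55 AM–9:09 PM = 10 h 14 min
Tue: 7:28 AM–1:20 PM = 5 h 52 min; less 60 min break → 4 h 52 min
Wed: 5:43 AM–1:02 PM = 7 h 19 min
Thu: 11:04 AM–8:36 PM = 9 h 32 min; less 10 min break → 9 h 22 min
Fri: 5:39 AM–10:14 AM = 4 h 35 min; less 45 min break → 3 h 50 min
Sat: 6:20 AM–4:58 PM = 10 h 38 min
Sun: 5:15 AM–11:06 AM = 5 h 51 min; less 60 min break → 4 h 51 min
Total: 10 h 14 min + 4 h 52 min + 7 h 19 min + 9 h 22 min + 3 h 50 min + 10 h 38 min + 4 h 51 min = 51 h 6 min.

51.10 hours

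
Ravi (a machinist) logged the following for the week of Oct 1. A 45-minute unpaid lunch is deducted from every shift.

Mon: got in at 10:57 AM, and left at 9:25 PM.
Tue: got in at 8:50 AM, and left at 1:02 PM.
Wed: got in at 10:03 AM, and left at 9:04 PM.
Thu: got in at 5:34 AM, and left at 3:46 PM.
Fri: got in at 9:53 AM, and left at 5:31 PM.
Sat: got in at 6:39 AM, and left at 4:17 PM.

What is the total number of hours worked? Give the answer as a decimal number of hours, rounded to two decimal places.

Mon: 10:57 AM–9:25 PM = 10 h 28 min; less 45 min break → 9 h 43 min
Tue: 8:50 AM–1:02 PM = 4 h 12 min; less 45 min break → 3 h 27 min
Wed: 10:03 AM–9:04 PM = 11 h 1 min; less 45 min break → 10 h 16 min
Thu: 5:34 AM–3:46 PM = 10 h 12 min; less 45 min break → 9 h 27 min
Fri: 9:53 AM–5:31 PM = 7 h 38 min; less 45 min break → 6 h 53 min
Sat: 6:39 AM–4:17 PM = 9 h 38 min; less 45 min break → 8 h 53 min
Total: 9 h 43 min + 3 h 27 min + 10 h 16 min + 9 h 27 min + 6 h 53 min + 8 h 53 min = 48 h 39 min.

48.65 hours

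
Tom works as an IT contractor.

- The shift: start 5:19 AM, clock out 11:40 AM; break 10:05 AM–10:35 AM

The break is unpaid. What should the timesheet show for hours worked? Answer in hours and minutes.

5 h 51 min

The shift: 5:19 AM–11:40 AM = 6 h 21 min; less 30 min break → 5 h 51 min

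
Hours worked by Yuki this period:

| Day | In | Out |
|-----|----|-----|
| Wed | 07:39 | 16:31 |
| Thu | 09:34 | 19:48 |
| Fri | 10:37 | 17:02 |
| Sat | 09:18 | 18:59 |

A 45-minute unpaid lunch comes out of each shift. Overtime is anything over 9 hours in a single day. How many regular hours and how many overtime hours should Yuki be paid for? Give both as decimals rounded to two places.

Regular 31.72 hours, overtime 0.48 hours

Wed: 07:39–16:31 = 8 h 52 min; less 45 min break → 8 h 7 min
Thu: 09:34–19:48 = 10 h 14 min; less 45 min break → 9 h 29 min
Fri: 10:37–17:02 = 6 h 25 min; less 45 min break → 5 h 40 min
Sat: 09:18–18:59 = 9 h 41 min; less 45 min break → 8 h 56 min
Wed reg 8 h 7 min / OT 0 h 0 min; Thu reg 9 h 0 min / OT 0 h 29 min; Fri reg 5 h 40 min / OT 0 h 0 min; Sat reg 8 h 56 min / OT 0 h 0 min.
Totals: regular 31 h 43 min, overtime 0 h 29 min.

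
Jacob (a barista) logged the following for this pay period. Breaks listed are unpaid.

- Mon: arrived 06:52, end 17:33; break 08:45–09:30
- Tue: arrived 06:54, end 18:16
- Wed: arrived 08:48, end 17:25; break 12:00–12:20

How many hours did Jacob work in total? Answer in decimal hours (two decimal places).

Mon: 06:52–17:33 = 10 h 41 min; less 45 min break → 9 h 56 min
Tue: 06:54–18:16 = 11 h 22 min
Wed: 08:48–17:25 = 8 h 37 min; less 20 min break → 8 h 17 min
Total: 9 h 56 min + 11 h 22 min + 8 h 17 min = 29 h 35 min.

29.58 hours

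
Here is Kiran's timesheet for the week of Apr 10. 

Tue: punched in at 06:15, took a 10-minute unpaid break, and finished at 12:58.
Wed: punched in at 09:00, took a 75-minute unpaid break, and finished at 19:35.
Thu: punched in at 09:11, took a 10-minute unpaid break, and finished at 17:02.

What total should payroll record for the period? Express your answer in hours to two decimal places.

Tue: 06:15–12:58 = 6 h 43 min; less 10 min break → 6 h 33 min
Wed: 09:00–19:35 = 10 h 35 min; less 75 min break → 9 h 20 min
Thu: 09:11–17:02 = 7 h 51 min; less 10 min break → 7 h 41 min
Total: 6 h 33 min + 9 h 20 min + 7 h 41 min = 23 h 34 min.

23.57 hours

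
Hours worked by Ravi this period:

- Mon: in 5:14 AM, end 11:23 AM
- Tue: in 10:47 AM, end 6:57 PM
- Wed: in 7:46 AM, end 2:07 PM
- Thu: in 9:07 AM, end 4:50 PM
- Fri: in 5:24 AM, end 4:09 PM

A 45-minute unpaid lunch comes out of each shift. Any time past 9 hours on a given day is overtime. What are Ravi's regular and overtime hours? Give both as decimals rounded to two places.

Mon: 5:14 AM–11:23 AM = 6 h 9 min; less 45 min break → 5 h 24 min
Tue: 10:47 AM–6:57 PM = 8 h 10 min; less 45 min break → 7 h 25 min
Wed: 7:46 AM–2:07 PM = 6 h 21 min; less 45 min break → 5 h 36 min
Thu: 9:07 AM–4:50 PM = 7 h 43 min; less 45 min break → 6 h 58 min
Fri: 5:24 AM–4:09 PM = 10 h 45 min; less 45 min break → 10 h 0 min
Mon reg 5 h 24 min / OT 0 h 0 min; Tue reg 7 h 25 min / OT 0 h 0 min; Wed reg 5 h 36 min / OT 0 h 0 min; Thu reg 6 h 58 min / OT 0 h 0 min; Fri reg 9 h 0 min / OT 1 h 0 min.
Totals: regular 34 h 23 min, overtime 1 h 0 min.

Regular 34.38 hours, overtime 1.00 hours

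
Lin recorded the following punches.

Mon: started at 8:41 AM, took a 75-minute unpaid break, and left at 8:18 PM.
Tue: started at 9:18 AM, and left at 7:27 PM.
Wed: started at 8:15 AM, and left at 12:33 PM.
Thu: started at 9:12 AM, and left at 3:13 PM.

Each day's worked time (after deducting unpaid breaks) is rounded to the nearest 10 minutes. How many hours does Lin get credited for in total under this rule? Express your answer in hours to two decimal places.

Mon: 8:41 AM–8:18 PM = 11 h 37 min − 75 min = 10 h 22 min → rounds to 10 h 20 min
Tue: 9:18 AM–7:27 PM = 10 h 9 min → rounds to 10 h 10 min
Wed: 8:15 AM–12:33 PM = 4 h 18 min → rounds to 4 h 20 min
Thu: 9:12 AM–3:13 PM = 6 h 1 min → rounds to 6 h 0 min
Total credited: 30 h 50 min.

30.83 hours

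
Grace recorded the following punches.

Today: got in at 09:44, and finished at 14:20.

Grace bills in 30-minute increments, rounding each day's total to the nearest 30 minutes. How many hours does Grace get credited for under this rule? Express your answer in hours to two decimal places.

4.50 hours

Today: 09:44–14:20 = 4 h 36 min → rounds to 4 h 30 min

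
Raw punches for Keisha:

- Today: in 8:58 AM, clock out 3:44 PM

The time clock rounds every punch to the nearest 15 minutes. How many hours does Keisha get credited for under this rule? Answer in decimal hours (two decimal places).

6.75 hours

Today: in 8:58 AM→9:00 AM, out 3:44 PM→3:45 PM; 6 h 45 min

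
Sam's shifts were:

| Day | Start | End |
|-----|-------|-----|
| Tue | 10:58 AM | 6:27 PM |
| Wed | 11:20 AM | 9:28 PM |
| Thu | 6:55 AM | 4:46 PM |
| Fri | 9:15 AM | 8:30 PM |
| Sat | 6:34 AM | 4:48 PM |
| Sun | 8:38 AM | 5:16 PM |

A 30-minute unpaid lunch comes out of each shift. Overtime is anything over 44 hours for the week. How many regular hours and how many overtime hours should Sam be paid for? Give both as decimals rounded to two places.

Tue: 10:58 AM–6:27 PM = 7 h 29 min; less 30 min break → 6 h 59 min
Wed: 11:20 AM–9:28 PM = 10 h 8 min; less 30 min break → 9 h 38 min
Thu: 6:55 AM–4:46 PM = 9 h 51 min; less 30 min break → 9 h 21 min
Fri: 9:15 AM–8:30 PM = 11 h 15 min; less 30 min break → 10 h 45 min
Sat: 6:34 AM–4:48 PM = 10 h 14 min; less 30 min break → 9 h 44 min
Sun: 8:38 AM–5:16 PM = 8 h 38 min; less 30 min break → 8 h 8 min
Total worked: 54 h 35 min = 54.58 h.
Threshold 44 h → overtime 10 h 35 min, regular 44 h 0 min.

Regular 44.00 hours, overtime 10.58 hours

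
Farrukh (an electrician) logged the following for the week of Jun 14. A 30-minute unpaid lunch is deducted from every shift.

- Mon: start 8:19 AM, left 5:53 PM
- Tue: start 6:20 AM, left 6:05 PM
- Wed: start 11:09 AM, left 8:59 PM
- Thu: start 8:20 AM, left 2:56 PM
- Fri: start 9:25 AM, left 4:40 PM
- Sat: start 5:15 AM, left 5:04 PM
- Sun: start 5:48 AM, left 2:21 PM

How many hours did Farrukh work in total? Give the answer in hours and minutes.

61 h 52 min

Mon: 8:19 AM–5:53 PM = 9 h 34 min; less 30 min break → 9 h 4 min
Tue: 6:20 AM–6:05 PM = 11 h 45 min; less 30 min break → 11 h 15 min
Wed: 11:09 AM–8:59 PM = 9 h 50 min; less 30 min break → 9 h 20 min
Thu: 8:20 AM–2:56 PM = 6 h 36 min; less 30 min break → 6 h 6 min
Fri: 9:25 AM–4:40 PM = 7 h 15 min; less 30 min break → 6 h 45 min
Sat: 5:15 AM–5:04 PM = 11 h 49 min; less 30 min break → 11 h 19 min
Sun: 5:48 AM–2:21 PM = 8 h 33 min; less 30 min break → 8 h 3 min
Total: 9 h 4 min + 11 h 15 min + 9 h 20 min + 6 h 6 min + 6 h 45 min + 11 h 19 min + 8 h 3 min = 61 h 52 min.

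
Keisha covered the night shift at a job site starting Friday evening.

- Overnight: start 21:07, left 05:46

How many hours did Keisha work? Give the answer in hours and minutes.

Overnight: 21:07 → midnight = 2 h 53 min; midnight → 05:46 = 5 h 46 min; span 8 h 39 min

8 h 39 min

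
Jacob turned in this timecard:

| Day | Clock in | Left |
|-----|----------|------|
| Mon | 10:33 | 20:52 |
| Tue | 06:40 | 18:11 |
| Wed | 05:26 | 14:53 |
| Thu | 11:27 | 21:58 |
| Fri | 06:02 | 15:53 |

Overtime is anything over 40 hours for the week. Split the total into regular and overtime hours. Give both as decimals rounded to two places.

Mon: 10:33–20:52 = 10 h 19 min
Tue: 06:40–18:11 = 11 h 31 min
Wed: 05:26–14:53 = 9 h 27 min
Thu: 11:27–21:58 = 10 h 31 min
Fri: 06:02–15:53 = 9 h 51 min
Total worked: 51 h 39 min = 51.65 h.
Threshold 40 h → overtime 11 h 39 min, regular 40 h 0 min.

Regular 40.00 hours, overtime 11.65 hours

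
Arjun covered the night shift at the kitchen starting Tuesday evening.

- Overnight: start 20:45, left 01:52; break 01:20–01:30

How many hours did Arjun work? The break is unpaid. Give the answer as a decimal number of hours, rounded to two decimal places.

Overnight: 20:45 → midnight = 3 h 15 min; midnight → 01:52 = 1 h 52 min; span 5 h 7 min; less 10 min break → 4 h 57 min

4.95 hours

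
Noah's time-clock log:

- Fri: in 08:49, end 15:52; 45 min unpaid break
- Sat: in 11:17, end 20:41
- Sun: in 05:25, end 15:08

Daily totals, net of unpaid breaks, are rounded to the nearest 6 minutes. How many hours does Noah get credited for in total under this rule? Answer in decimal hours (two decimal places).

25.40 hours

Fri: 08:49–15:52 = 7 h 3 min − 45 min = 6 h 18 min → rounds to 6 h 18 min
Sat: 11:17–20:41 = 9 h 24 min → rounds to 9 h 24 min
Sun: 05:25–15:08 = 9 h 43 min → rounds to 9 h 42 min
Total credited: 25 h 24 min.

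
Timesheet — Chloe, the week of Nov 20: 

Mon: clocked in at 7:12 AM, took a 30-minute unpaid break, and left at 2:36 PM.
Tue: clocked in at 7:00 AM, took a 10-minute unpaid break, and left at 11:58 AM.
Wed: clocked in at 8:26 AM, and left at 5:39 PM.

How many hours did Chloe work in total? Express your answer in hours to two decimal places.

Mon: 7:12 AM–2:36 PM = 7 h 24 min; less 30 min break → 6 h 54 min
Tue: 7:00 AM–11:58 AM = 4 h 58 min; less 10 min break → 4 h 48 min
Wed: 8:26 AM–5:39 PM = 9 h 13 min
Total: 6 h 54 min + 4 h 48 min + 9 h 13 min = 20 h 55 min.

20.92 hours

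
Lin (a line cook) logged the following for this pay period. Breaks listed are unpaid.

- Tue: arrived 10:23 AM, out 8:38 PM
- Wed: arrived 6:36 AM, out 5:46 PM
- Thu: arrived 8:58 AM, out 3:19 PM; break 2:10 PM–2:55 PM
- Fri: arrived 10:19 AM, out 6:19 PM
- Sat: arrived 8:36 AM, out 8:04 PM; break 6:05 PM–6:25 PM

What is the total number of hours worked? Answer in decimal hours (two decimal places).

46.15 hours

Tue: 10:23 AM–8:38 PM = 10 h 15 min
Wed: 6:36 AM–5:46 PM = 11 h 10 min
Thu: 8:58 AM–3:19 PM = 6 h 21 min; less 45 min break → 5 h 36 min
Fri: 10:19 AM–6:19 PM = 8 h 0 min
Sat: 8:36 AM–8:04 PM = 11 h 28 min; less 20 min break → 11 h 8 min
Total: 10 h 15 min + 11 h 10 min + 5 h 36 min + 8 h 0 min + 11 h 8 min = 46 h 9 min.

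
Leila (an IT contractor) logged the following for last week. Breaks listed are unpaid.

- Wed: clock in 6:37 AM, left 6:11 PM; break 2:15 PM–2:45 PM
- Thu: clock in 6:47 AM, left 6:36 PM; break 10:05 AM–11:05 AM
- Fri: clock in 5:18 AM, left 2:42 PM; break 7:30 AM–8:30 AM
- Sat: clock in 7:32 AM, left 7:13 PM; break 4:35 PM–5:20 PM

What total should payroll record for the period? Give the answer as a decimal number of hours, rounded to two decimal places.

41.22 hours

Wed: 6:37 AM–6:11 PM = 11 h 34 min; less 30 min break → 11 h 4 min
Thu: 6:47 AM–6:36 PM = 11 h 49 min; less 60 min break → 10 h 49 min
Fri: 5:18 AM–2:42 PM = 9 h 24 min; less 60 min break → 8 h 24 min
Sat: 7:32 AM–7:13 PM = 11 h 41 min; less 45 min break → 10 h 56 min
Total: 11 h 4 min + 10 h 49 min + 8 h 24 min + 10 h 56 min = 41 h 13 min.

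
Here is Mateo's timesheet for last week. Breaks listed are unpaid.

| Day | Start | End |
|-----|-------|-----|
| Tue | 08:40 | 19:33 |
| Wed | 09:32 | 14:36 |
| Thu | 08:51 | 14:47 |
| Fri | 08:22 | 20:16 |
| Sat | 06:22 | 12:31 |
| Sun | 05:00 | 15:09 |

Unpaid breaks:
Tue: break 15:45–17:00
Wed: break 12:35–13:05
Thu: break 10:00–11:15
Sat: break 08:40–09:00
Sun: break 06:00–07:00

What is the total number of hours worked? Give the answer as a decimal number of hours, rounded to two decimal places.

45.75 hours

Tue: 08:40–19:33 = 10 h 53 min; less 75 min break → 9 h 38 min
Wed: 09:32–14:36 = 5 h 4 min; less 30 min break → 4 h 34 min
Thu: 08:51–14:47 = 5 h 56 min; less 75 min break → 4 h 41 min
Fri: 08:22–20:16 = 11 h 54 min
Sat: 06:22–12:31 = 6 h 9 min; less 20 min break → 5 h 49 min
Sun: 05:00–15:09 = 10 h 9 min; less 60 min break → 9 h 9 min
Total: 9 h 38 min + 4 h 34 min + 4 h 41 min + 11 h 54 min + 5 h 49 min + 9 h 9 min = 45 h 45 min.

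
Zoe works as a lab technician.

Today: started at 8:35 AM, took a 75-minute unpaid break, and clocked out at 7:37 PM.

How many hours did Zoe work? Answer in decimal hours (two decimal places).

Today: 8:35 AM–7:37 PM = 11 h 2 min; less 75 min break → 9 h 47 min

9.78 hours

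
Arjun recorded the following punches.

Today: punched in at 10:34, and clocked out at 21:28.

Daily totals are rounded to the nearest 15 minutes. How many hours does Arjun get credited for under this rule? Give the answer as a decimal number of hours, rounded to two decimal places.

Today: 10:34–21:28 = 10 h 54 min → rounds to 11 h 0 min

11.00 hours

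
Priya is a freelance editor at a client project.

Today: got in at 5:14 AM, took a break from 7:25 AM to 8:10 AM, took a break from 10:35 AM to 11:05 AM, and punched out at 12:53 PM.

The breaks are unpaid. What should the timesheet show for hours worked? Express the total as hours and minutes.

6 h 24 min

Today: 5:14 AM–12:53 PM = 7 h 39 min; less 75 min break → 6 h 24 min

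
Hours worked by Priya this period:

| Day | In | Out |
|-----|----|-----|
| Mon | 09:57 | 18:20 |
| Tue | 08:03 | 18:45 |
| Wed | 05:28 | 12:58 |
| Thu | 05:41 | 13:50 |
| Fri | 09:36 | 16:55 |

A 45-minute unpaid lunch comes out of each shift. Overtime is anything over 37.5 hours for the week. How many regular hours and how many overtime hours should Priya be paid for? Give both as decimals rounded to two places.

Regular 37.50 hours, overtime 0.80 hours

Mon: 09:57–18:20 = 8 h 23 min; less 45 min break → 7 h 38 min
Tue: 08:03–18:45 = 10 h 42 min; less 45 min break → 9 h 57 min
Wed: 05:28–12:58 = 7 h 30 min; less 45 min break → 6 h 45 min
Thu: 05:41–13:50 = 8 h 9 min; less 45 min break → 7 h 24 min
Fri: 09:36–16:55 = 7 h 19 min; less 45 min break → 6 h 34 min
Total worked: 38 h 18 min = 38.30 h.
Threshold 37.5 h → overtime 0 h 48 min, regular 37 h 30 min.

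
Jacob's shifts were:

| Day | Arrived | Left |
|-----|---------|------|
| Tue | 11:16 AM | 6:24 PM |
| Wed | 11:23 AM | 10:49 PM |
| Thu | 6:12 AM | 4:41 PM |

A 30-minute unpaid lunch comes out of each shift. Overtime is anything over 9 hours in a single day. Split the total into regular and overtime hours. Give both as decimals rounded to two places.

Tue: 11:16 AM–6:24 PM = 7 h 8 min; less 30 min break → 6 h 38 min
Wed: 11:23 AM–10:49 PM = 11 h 26 min; less 30 min break → 10 h 56 min
Thu: 6:12 AM–4:41 PM = 10 h 29 min; less 30 min break → 9 h 59 min
Tue reg 6 h 38 min / OT 0 h 0 min; Wed reg 9 h 0 min / OT 1 h 56 min; Thu reg 9 h 0 min / OT 0 h 59 min.
Totals: regular 24 h 38 min, overtime 2 h 55 min.

Regular 24.63 hours, overtime 2.92 hours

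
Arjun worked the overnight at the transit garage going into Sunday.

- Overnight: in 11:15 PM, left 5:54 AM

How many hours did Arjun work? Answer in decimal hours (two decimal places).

Overnight: 11:15 PM → midnight = 0 h 45 min; midnight → 5:54 AM = 5 h 54 min; span 6 h 39 min

6.65 hours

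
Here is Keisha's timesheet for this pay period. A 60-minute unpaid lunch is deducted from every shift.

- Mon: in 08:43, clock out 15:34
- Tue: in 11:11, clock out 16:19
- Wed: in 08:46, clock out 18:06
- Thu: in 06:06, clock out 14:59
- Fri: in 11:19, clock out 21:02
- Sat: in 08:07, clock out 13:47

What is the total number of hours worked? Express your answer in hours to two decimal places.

39.58 hours

Mon: 08:43–15:34 = 6 h 51 min; less 60 min break → 5 h 51 min
Tue: 11:11–16:19 = 5 h 8 min; less 60 min break → 4 h 8 min
Wed: 08:46–18:06 = 9 h 20 min; less 60 min break → 8 h 20 min
Thu: 06:06–14:59 = 8 h 53 min; less 60 min break → 7 h 53 min
Fri: 11:19–21:02 = 9 h 43 min; less 60 min break → 8 h 43 min
Sat: 08:07–13:47 = 5 h 40 min; less 60 min break → 4 h 40 min
Total: 5 h 51 min + 4 h 8 min + 8 h 20 min + 7 h 53 min + 8 h 43 min + 4 h 40 min = 39 h 35 min.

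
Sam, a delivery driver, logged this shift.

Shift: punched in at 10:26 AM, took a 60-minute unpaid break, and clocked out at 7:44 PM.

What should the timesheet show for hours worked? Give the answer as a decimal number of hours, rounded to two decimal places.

8.30 hours

Shift: 10:26 AM–7:44 PM = 9 h 18 min; less 60 min break → 8 h 18 min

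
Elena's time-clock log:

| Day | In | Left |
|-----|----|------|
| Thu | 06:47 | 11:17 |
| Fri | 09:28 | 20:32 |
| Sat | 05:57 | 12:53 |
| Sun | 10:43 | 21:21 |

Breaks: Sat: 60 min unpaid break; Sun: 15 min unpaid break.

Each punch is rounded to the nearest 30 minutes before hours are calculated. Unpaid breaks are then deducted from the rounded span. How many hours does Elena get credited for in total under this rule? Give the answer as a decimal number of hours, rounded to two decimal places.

Thu: in 06:47→07:00, out 11:17→11:30; 4 h 30 min
Fri: in 09:28→09:30, out 20:32→20:30; 11 h 0 min
Sat: in 05:57→06:00, out 12:53→13:00; 7 h 0 min − 60 min = 6 h 0 min
Sun: in 10:43→10:30, out 21:21→21:30; 11 h 0 min − 15 min = 10 h 45 min
Total credited: 32 h 15 min.

32.25 hours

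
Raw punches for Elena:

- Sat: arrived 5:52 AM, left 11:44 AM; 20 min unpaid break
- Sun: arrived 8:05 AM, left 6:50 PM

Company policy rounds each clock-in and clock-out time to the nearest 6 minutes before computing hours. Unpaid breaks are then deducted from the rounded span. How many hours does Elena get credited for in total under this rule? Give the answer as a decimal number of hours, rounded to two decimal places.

Sat: in 5:52 AM→5:54 AM, out 11:44 AM→11:42 AM; 5 h 48 min − 20 min = 5 h 28 min
Sun: in 8:05 AM→8:06 AM, out 6:50 PM→6:48 PM; 10 h 42 min
Total credited: 16 h 10 min.

16.17 hours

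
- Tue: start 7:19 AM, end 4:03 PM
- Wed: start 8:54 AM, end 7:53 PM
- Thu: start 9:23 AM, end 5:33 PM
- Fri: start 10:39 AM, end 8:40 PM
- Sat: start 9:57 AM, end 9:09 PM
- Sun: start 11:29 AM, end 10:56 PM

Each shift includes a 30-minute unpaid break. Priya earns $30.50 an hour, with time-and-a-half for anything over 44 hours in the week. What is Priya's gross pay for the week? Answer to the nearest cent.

Tue: 7:19 AM–4:03 PM = 8 h 44 min; less 30 min break → 8 h 14 min
Wed: 8:54 AM–7:53 PM = 10 h 59 min; less 30 min break → 10 h 29 min
Thu: 9:23 AM–5:33 PM = 8 h 10 min; less 30 min break → 7 h 40 min
Fri: 10:39 AM–8:40 PM = 10 h 1 min; less 30 min break → 9 h 31 min
Sat: 9:57 AM–9:09 PM = 11 h 12 min; less 30 min break → 10 h 42 min
Sun: 11:29 AM–10:56 PM = 11 h 27 min; less 30 min break → 10 h 57 min
Total worked: 57 h 33 min = 3453 min.
Regular 44 h 0 min = 2640 min at $30.50/h; overtime 13 h 33 min = 813 min at $45.75/h.
Pay = (2640 × $30.50 + 813 × $45.75) ÷ 60 = $1961.91.

$1961.91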